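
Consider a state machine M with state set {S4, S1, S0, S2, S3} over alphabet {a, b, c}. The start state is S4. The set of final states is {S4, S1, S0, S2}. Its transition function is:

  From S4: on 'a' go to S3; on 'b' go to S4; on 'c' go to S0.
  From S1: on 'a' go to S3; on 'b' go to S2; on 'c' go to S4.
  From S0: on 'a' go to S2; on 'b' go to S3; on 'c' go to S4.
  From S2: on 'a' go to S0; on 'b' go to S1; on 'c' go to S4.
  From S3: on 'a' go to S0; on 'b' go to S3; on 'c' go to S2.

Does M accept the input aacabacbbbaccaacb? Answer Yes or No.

Trace: S4 -a-> S3 -a-> S0 -c-> S4 -a-> S3 -b-> S3 -a-> S0 -c-> S4 -b-> S4 -b-> S4 -b-> S4 -a-> S3 -c-> S2 -c-> S4 -a-> S3 -a-> S0 -c-> S4 -b-> S4
End state S4 is accepting.

Yes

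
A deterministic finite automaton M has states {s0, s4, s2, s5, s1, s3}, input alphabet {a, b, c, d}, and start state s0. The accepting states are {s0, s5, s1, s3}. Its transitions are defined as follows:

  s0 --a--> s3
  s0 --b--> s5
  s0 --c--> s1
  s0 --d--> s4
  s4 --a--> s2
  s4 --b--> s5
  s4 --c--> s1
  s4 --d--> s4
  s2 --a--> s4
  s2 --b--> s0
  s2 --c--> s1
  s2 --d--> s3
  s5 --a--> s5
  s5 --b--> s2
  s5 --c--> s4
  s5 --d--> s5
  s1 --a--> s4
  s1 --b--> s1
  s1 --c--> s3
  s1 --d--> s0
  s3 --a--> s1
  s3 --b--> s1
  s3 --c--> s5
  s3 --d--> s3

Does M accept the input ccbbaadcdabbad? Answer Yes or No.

s0 → s1 → s3 → s1 → s1 → s4 → s2 → s3 → s5 → s5 → s5 → s2 → s0 → s3 → s3
End state s3 is accepting.

Yes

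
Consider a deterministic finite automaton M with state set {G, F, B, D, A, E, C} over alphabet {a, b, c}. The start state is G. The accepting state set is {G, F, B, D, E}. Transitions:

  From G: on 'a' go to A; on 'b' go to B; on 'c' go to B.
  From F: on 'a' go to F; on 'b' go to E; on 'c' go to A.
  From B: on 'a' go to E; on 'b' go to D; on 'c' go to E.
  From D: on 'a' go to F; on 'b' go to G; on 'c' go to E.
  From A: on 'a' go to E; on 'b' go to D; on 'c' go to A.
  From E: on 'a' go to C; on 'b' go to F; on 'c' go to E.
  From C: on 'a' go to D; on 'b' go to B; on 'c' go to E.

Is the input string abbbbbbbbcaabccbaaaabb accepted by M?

Trace: G -a-> A -b-> D -b-> G -b-> B -b-> D -b-> G -b-> B -b-> D -b-> G -c-> B -a-> E -a-> C -b-> B -c-> E -c-> E -b-> F -a-> F -a-> F -a-> F -a-> F -b-> E -b-> F
End state F is accepting.

Yes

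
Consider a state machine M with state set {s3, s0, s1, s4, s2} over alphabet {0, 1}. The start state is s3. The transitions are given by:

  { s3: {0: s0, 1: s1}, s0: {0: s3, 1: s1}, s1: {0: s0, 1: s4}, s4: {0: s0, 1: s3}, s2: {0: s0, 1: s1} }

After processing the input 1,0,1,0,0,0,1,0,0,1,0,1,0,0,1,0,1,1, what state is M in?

Trace: s3 -1-> s1 -0-> s0 -1-> s1 -0-> s0 -0-> s3 -0-> s0 -1-> s1 -0-> s0 -0-> s3 -1-> s1 -0-> s0 -1-> s1 -0-> s0 -0-> s3 -1-> s1 -0-> s0 -1-> s1 -1-> s4

s4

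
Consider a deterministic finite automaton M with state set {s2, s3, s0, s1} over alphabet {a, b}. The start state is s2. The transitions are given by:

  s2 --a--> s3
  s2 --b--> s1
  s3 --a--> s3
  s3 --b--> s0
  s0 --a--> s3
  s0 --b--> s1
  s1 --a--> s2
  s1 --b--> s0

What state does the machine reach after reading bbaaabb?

s1

Trace: s2 -b-> s1 -b-> s0 -a-> s3 -a-> s3 -a-> s3 -b-> s0 -b-> s1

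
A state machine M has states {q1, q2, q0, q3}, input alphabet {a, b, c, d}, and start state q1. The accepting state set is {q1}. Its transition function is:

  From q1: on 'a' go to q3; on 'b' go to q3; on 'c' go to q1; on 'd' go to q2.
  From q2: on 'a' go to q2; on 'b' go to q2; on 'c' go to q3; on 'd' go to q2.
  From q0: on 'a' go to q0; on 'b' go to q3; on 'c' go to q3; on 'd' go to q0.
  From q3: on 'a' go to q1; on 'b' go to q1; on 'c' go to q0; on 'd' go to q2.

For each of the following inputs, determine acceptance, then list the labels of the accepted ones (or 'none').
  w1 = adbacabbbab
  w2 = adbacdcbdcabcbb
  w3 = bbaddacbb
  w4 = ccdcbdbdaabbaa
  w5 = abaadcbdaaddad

w2

w1: Trace: q1 -a-> q3 -d-> q2 -b-> q2 -a-> q2 -c-> q3 -a-> q1 -b-> q3 -b-> q1 -b-> q3 -a-> q1 -b-> q3  → end q3, rejected
w2: Trace: q1 -a-> q3 -d-> q2 -b-> q2 -a-> q2 -c-> q3 -d-> q2 -c-> q3 -b-> q1 -d-> q2 -c-> q3 -a-> q1 -b-> q3 -c-> q0 -b-> q3 -b-> q1  → end q1, accepted
w3: Trace: q1 -b-> q3 -b-> q1 -a-> q3 -d-> q2 -d-> q2 -a-> q2 -c-> q3 -b-> q1 -b-> q3  → end q3, rejected
w4: Trace: q1 -c-> q1 -c-> q1 -d-> q2 -c-> q3 -b-> q1 -d-> q2 -b-> q2 -d-> q2 -a-> q2 -a-> q2 -b-> q2 -b-> q2 -a-> q2 -a-> q2  → end q2, rejected
w5: Trace: q1 -a-> q3 -b-> q1 -a-> q3 -a-> q1 -d-> q2 -c-> q3 -b-> q1 -d-> q2 -a-> q2 -a-> q2 -d-> q2 -d-> q2 -a-> q2 -d-> q2  → end q2, rejected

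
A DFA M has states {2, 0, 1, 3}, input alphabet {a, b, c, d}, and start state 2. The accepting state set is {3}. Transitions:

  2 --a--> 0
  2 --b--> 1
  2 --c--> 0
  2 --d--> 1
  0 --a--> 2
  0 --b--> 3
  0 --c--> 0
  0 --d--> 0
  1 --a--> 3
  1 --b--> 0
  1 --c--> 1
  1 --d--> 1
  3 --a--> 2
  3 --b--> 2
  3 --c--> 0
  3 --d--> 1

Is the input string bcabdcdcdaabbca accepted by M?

2 → 1 → 1 → 3 → 2 → 1 → 1 → 1 → 1 → 1 → 3 → 2 → 1 → 0 → 0 → 2
End state 2 is not accepting.

No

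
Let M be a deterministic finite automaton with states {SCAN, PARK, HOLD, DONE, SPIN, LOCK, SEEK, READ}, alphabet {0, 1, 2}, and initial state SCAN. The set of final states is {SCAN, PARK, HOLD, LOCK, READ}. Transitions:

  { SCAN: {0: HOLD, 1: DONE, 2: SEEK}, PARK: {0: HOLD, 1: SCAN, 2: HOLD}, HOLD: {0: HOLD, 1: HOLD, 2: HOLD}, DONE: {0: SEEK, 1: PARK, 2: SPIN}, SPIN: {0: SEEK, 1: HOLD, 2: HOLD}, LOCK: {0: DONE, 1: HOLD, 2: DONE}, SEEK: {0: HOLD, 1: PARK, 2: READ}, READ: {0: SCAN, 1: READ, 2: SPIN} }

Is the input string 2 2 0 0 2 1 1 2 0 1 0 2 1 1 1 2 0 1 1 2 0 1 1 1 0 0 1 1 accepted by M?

Yes

Trace: SCAN -2-> SEEK -2-> READ -0-> SCAN -0-> HOLD -2-> HOLD -1-> HOLD -1-> HOLD -2-> HOLD -0-> HOLD -1-> HOLD -0-> HOLD -2-> HOLD -1-> HOLD -1-> HOLD -1-> HOLD -2-> HOLD -0-> HOLD -1-> HOLD -1-> HOLD -2-> HOLD -0-> HOLD -1-> HOLD -1-> HOLD -1-> HOLD -0-> HOLD -0-> HOLD -1-> HOLD -1-> HOLD
End state HOLD is accepting.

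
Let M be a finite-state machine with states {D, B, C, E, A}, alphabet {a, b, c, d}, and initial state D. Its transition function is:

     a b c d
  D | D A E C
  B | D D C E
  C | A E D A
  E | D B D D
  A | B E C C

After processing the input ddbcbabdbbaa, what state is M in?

Trace: D -d-> C -d-> A -b-> E -c-> D -b-> A -a-> B -b-> D -d-> C -b-> E -b-> B -a-> D -a-> D

D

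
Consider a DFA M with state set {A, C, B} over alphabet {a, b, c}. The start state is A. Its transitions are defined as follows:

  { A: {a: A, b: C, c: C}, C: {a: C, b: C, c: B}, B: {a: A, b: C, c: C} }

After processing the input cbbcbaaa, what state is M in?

C

start at A
read 'c': A → C
read 'b': C → C
read 'b': C → C
read 'c': C → B
read 'b': B → C
read 'a': C → C
read 'a': C → C
read 'a': C → C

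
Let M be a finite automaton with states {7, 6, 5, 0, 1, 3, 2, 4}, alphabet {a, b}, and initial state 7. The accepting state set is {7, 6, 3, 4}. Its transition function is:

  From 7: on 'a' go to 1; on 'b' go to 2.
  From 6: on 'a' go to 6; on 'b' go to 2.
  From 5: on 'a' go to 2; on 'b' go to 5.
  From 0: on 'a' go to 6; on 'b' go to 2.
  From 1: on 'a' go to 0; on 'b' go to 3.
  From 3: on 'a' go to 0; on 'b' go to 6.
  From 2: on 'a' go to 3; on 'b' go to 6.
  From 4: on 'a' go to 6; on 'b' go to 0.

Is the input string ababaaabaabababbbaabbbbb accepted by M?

7 → 1 → 3 → 0 → 2 → 3 → 0 → 6 → 2 → 3 → 0 → 2 → 3 → 6 → 6 → 2 → 6 → 2 → 3 → 0 → 2 → 6 → 2 → 6 → 2
End state 2 is not accepting.

No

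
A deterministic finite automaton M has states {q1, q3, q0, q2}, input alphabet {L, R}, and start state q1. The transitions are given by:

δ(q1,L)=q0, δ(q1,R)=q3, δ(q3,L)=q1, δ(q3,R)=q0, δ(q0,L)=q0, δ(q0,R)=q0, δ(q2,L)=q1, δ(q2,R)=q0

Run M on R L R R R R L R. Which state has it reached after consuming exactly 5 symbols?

q1 → q3 → q1 → q3 → q0 → q0
After 5 symbols: q0.

q0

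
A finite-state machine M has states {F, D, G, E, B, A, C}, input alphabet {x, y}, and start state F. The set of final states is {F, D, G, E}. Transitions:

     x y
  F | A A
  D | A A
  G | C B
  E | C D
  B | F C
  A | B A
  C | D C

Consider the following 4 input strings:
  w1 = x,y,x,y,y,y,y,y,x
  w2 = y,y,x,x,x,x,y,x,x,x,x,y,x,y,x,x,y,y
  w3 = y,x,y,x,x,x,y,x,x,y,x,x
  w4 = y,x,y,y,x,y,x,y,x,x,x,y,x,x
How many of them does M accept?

2

w1: F → A → A → B → C → C → C → C → C → D  → end D, accepted
w2: F → A → A → B → F → A → B → C → D → A → B → F → A → B → C → D → A → A → A  → end A, rejected
w3: F → A → B → C → D → A → B → C → D → A → A → B → F  → end F, accepted
w4: F → A → B → C → C → D → A → B → C → D → A → B → C → D → A  → end A, rejected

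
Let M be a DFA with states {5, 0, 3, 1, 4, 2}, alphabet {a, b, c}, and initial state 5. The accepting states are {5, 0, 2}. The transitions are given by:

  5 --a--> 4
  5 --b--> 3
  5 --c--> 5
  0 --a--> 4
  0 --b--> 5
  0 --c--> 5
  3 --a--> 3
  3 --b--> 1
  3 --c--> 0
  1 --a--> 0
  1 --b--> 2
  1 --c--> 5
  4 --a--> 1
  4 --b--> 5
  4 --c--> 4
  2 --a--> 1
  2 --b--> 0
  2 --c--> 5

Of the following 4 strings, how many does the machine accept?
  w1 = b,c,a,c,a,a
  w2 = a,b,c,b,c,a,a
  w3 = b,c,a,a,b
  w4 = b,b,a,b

w1:
  start at 5
  read 'b': 5 → 3
  read 'c': 3 → 0
  read 'a': 0 → 4
  read 'c': 4 → 4
  read 'a': 4 → 1
  read 'a': 1 → 0
  end 0, accepted
w2:
  start at 5
  read 'a': 5 → 4
  read 'b': 4 → 5
  read 'c': 5 → 5
  read 'b': 5 → 3
  read 'c': 3 → 0
  read 'a': 0 → 4
  read 'a': 4 → 1
  end 1, rejected
w3:
  start at 5
  read 'b': 5 → 3
  read 'c': 3 → 0
  read 'a': 0 → 4
  read 'a': 4 → 1
  read 'b': 1 → 2
  end 2, accepted
w4:
  start at 5
  read 'b': 5 → 3
  read 'b': 3 → 1
  read 'a': 1 → 0
  read 'b': 0 → 5
  end 5, accepted

3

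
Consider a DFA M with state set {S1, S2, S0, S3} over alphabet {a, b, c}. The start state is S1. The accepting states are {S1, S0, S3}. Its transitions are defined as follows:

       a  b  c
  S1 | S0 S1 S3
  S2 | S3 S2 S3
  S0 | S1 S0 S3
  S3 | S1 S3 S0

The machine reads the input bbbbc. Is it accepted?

Yes

S1 → S1 → S1 → S1 → S1 → S3
End state S3 is accepting.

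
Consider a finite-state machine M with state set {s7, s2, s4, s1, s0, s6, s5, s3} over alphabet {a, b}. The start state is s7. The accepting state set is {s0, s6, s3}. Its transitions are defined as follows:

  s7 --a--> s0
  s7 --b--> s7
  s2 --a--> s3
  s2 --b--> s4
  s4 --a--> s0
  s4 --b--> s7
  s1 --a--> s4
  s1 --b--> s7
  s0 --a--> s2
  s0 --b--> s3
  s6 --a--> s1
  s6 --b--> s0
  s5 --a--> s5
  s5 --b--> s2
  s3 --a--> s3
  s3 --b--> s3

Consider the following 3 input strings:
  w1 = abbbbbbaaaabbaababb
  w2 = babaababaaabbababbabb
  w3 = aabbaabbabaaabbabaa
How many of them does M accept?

w1: s7 → s0 → s3 → s3 → s3 → s3 → s3 → s3 → s3 → s3 → s3 → s3 → s3 → s3 → s3 → s3 → s3 → s3 → s3 → s3  → end s3, accepted
w2: s7 → s7 → s0 → s3 → s3 → s3 → s3 → s3 → s3 → s3 → s3 → s3 → s3 → s3 → s3 → s3 → s3 → s3 → s3 → s3 → s3 → s3  → end s3, accepted
w3: s7 → s0 → s2 → s4 → s7 → s0 → s2 → s4 → s7 → s0 → s3 → s3 → s3 → s3 → s3 → s3 → s3 → s3 → s3 → s3  → end s3, accepted

3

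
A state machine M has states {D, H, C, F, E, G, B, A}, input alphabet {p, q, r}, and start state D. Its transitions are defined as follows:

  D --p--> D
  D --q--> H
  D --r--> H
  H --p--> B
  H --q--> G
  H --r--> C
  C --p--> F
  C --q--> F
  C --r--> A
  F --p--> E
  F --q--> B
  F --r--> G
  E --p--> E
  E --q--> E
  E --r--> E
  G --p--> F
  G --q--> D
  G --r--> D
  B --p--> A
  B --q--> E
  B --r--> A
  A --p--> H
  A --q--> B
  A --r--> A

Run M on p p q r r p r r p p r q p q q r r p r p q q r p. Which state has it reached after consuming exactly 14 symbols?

Trace: D -p-> D -p-> D -q-> H -r-> C -r-> A -p-> H -r-> C -r-> A -p-> H -p-> B -r-> A -q-> B -p-> A -q-> B
After 14 symbols: B.

B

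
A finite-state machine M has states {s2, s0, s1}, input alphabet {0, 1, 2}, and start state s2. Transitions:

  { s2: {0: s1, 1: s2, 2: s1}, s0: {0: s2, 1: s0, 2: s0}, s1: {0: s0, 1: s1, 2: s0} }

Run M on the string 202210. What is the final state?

s2 → s1 → s0 → s0 → s0 → s0 → s2

s2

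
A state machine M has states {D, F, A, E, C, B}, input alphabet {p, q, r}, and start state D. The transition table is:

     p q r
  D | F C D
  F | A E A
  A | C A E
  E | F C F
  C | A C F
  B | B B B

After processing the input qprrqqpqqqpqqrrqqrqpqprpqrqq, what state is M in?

D → C → A → E → F → E → C → A → A → A → A → C → C → C → F → A → A → A → E → C → A → A → C → F → A → A → E → C → C

C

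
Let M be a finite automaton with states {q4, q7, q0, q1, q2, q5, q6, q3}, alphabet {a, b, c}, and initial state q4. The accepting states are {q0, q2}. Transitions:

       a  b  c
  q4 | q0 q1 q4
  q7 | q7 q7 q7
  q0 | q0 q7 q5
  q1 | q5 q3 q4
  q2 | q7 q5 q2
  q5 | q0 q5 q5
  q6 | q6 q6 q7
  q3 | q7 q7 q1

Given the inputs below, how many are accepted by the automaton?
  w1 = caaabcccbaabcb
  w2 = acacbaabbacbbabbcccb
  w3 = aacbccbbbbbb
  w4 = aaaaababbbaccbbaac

0

w1: Trace: q4 -c-> q4 -a-> q0 -a-> q0 -a-> q0 -b-> q7 -c-> q7 -c-> q7 -c-> q7 -b-> q7 -a-> q7 -a-> q7 -b-> q7 -c-> q7 -b-> q7  → end q7, rejected
w2: Trace: q4 -a-> q0 -c-> q5 -a-> q0 -c-> q5 -b-> q5 -a-> q0 -a-> q0 -b-> q7 -b-> q7 -a-> q7 -c-> q7 -b-> q7 -b-> q7 -a-> q7 -b-> q7 -b-> q7 -c-> q7 -c-> q7 -c-> q7 -b-> q7  → end q7, rejected
w3: Trace: q4 -a-> q0 -a-> q0 -c-> q5 -b-> q5 -c-> q5 -c-> q5 -b-> q5 -b-> q5 -b-> q5 -b-> q5 -b-> q5 -b-> q5  → end q5, rejected
w4: Trace: q4 -a-> q0 -a-> q0 -a-> q0 -a-> q0 -a-> q0 -b-> q7 -a-> q7 -b-> q7 -b-> q7 -b-> q7 -a-> q7 -c-> q7 -c-> q7 -b-> q7 -b-> q7 -a-> q7 -a-> q7 -c-> q7  → end q7, rejected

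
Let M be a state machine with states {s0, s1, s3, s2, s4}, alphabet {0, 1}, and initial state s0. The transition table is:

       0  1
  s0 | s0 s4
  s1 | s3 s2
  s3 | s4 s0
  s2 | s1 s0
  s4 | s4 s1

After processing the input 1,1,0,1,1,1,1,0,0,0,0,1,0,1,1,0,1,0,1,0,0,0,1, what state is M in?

s4

start at s0
read '1': s0 → s4
read '1': s4 → s1
read '0': s1 → s3
read '1': s3 → s0
read '1': s0 → s4
read '1': s4 → s1
read '1': s1 → s2
read '0': s2 → s1
read '0': s1 → s3
read '0': s3 → s4
read '0': s4 → s4
read '1': s4 → s1
read '0': s1 → s3
read '1': s3 → s0
read '1': s0 → s4
read '0': s4 → s4
read '1': s4 → s1
read '0': s1 → s3
read '1': s3 → s0
read '0': s0 → s0
read '0': s0 → s0
read '0': s0 → s0
read '1': s0 → s4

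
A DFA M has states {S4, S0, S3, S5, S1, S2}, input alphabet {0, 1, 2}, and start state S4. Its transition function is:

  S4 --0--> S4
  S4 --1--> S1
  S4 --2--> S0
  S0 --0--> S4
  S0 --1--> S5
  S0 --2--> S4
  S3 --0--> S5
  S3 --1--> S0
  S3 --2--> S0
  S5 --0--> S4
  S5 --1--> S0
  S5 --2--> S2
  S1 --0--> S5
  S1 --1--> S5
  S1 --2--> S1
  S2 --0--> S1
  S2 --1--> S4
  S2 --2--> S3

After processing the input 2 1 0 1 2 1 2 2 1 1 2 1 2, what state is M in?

start at S4
read '2': S4 → S0
read '1': S0 → S5
read '0': S5 → S4
read '1': S4 → S1
read '2': S1 → S1
read '1': S1 → S5
read '2': S5 → S2
read '2': S2 → S3
read '1': S3 → S0
read '1': S0 → S5
read '2': S5 → S2
read '1': S2 → S4
read '2': S4 → S0

S0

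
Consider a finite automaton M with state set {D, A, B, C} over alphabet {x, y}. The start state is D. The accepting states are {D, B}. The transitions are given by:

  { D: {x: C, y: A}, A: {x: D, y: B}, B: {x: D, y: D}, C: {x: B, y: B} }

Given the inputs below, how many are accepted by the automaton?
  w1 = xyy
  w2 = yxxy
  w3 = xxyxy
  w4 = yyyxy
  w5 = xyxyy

w1:
  start at D
  read 'x': D → C
  read 'y': C → B
  read 'y': B → D
  end D, accepted
w2:
  start at D
  read 'y': D → A
  read 'x': A → D
  read 'x': D → C
  read 'y': C → B
  end B, accepted
w3:
  start at D
  read 'x': D → C
  read 'x': C → B
  read 'y': B → D
  read 'x': D → C
  read 'y': C → B
  end B, accepted
w4:
  start at D
  read 'y': D → A
  read 'y': A → B
  read 'y': B → D
  read 'x': D → C
  read 'y': C → B
  end B, accepted
w5:
  start at D
  read 'x': D → C
  read 'y': C → B
  read 'x': B → D
  read 'y': D → A
  read 'y': A → B
  end B, accepted

5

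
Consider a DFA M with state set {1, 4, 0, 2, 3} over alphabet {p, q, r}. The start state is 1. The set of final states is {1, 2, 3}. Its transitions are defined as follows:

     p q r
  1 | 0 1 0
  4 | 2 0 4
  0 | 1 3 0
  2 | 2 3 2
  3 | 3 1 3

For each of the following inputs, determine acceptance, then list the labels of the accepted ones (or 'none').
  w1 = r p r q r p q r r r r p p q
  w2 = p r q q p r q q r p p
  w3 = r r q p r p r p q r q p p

w1: Trace: 1 -r-> 0 -p-> 1 -r-> 0 -q-> 3 -r-> 3 -p-> 3 -q-> 1 -r-> 0 -r-> 0 -r-> 0 -r-> 0 -p-> 1 -p-> 0 -q-> 3  → end 3, accepted
w2: Trace: 1 -p-> 0 -r-> 0 -q-> 3 -q-> 1 -p-> 0 -r-> 0 -q-> 3 -q-> 1 -r-> 0 -p-> 1 -p-> 0  → end 0, rejected
w3: Trace: 1 -r-> 0 -r-> 0 -q-> 3 -p-> 3 -r-> 3 -p-> 3 -r-> 3 -p-> 3 -q-> 1 -r-> 0 -q-> 3 -p-> 3 -p-> 3  → end 3, accepted

w1, w3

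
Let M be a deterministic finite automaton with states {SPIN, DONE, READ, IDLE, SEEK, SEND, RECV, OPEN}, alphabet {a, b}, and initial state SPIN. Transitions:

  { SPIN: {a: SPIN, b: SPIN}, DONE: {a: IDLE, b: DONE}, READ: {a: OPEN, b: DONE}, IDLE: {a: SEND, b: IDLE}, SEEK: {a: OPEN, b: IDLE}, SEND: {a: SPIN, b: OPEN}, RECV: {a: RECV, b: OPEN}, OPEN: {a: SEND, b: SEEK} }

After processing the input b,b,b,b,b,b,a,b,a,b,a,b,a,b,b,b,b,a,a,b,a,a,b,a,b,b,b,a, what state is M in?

SPIN → SPIN → SPIN → SPIN → SPIN → SPIN → SPIN → SPIN → SPIN → SPIN → SPIN → SPIN → SPIN → SPIN → SPIN → SPIN → SPIN → SPIN → SPIN → SPIN → SPIN → SPIN → SPIN → SPIN → SPIN → SPIN → SPIN → SPIN → SPIN

SPIN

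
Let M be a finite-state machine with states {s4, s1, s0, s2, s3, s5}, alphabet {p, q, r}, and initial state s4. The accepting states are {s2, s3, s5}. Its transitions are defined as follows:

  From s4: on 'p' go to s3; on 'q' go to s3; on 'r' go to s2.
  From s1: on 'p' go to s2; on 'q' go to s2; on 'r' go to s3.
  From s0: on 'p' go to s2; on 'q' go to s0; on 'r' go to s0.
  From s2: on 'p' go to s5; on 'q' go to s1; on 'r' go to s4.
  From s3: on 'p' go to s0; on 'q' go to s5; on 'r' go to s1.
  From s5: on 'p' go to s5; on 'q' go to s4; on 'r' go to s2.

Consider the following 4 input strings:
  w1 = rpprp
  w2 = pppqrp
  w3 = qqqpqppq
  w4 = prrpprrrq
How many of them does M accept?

w1: s4 → s2 → s5 → s5 → s2 → s5  → end s5, accepted
w2: s4 → s3 → s0 → s2 → s1 → s3 → s0  → end s0, rejected
w3: s4 → s3 → s5 → s4 → s3 → s5 → s5 → s5 → s4  → end s4, rejected
w4: s4 → s3 → s1 → s3 → s0 → s2 → s4 → s2 → s4 → s3  → end s3, accepted

2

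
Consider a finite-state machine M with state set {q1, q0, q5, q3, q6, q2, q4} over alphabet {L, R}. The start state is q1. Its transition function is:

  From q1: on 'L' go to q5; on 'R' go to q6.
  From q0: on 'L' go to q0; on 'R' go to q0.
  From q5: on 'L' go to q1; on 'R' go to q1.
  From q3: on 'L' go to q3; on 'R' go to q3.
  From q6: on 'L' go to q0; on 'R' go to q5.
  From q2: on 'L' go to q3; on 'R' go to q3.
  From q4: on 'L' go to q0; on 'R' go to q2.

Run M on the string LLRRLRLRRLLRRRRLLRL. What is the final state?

start at q1
read 'L': q1 → q5
read 'L': q5 → q1
read 'R': q1 → q6
read 'R': q6 → q5
read 'L': q5 → q1
read 'R': q1 → q6
read 'L': q6 → q0
read 'R': q0 → q0
read 'R': q0 → q0
read 'L': q0 → q0
read 'L': q0 → q0
read 'R': q0 → q0
read 'R': q0 → q0
read 'R': q0 → q0
read 'R': q0 → q0
read 'L': q0 → q0
read 'L': q0 → q0
read 'R': q0 → q0
read 'L': q0 → q0

q0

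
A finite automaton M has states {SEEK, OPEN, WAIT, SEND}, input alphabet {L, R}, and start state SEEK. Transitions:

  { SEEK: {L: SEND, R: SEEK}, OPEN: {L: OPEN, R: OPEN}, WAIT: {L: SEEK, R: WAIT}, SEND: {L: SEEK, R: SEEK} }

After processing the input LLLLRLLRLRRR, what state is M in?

Trace: SEEK -L-> SEND -L-> SEEK -L-> SEND -L-> SEEK -R-> SEEK -L-> SEND -L-> SEEK -R-> SEEK -L-> SEND -R-> SEEK -R-> SEEK -R-> SEEK

SEEK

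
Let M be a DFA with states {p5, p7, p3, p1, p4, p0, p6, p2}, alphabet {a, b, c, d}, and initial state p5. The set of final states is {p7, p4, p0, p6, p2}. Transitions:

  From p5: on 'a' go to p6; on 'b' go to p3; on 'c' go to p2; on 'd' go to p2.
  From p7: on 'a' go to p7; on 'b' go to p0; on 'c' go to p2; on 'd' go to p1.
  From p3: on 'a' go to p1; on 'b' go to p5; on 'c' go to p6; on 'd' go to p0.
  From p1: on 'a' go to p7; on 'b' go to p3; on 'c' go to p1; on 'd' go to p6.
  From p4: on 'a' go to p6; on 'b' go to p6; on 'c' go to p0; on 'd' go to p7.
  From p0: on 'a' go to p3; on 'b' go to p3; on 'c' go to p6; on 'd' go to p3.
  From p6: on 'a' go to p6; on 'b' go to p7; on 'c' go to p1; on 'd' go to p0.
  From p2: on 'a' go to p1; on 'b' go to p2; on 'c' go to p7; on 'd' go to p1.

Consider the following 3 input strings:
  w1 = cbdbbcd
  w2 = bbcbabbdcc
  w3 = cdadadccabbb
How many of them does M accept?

w1: Trace: p5 -c-> p2 -b-> p2 -d-> p1 -b-> p3 -b-> p5 -c-> p2 -d-> p1  → end p1, rejected
w2: Trace: p5 -b-> p3 -b-> p5 -c-> p2 -b-> p2 -a-> p1 -b-> p3 -b-> p5 -d-> p2 -c-> p7 -c-> p2  → end p2, accepted
w3: Trace: p5 -c-> p2 -d-> p1 -a-> p7 -d-> p1 -a-> p7 -d-> p1 -c-> p1 -c-> p1 -a-> p7 -b-> p0 -b-> p3 -b-> p5  → end p5, rejected

1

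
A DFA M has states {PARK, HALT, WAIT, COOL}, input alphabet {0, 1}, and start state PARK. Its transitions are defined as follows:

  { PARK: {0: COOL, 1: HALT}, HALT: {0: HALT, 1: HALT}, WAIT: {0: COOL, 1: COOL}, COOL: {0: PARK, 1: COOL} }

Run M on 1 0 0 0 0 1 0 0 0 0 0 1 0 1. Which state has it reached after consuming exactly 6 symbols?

HALT

start at PARK
read '1': PARK → HALT
read '0': HALT → HALT
read '0': HALT → HALT
read '0': HALT → HALT
read '0': HALT → HALT
read '1': HALT → HALT
After 6 symbols: HALT.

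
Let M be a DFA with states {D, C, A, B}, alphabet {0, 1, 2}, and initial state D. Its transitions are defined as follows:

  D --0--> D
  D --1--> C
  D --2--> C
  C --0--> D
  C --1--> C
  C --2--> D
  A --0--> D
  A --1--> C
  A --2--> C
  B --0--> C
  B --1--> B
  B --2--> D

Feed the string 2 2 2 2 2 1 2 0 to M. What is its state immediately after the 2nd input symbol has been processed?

D

D → C → D
After 2 symbols: D.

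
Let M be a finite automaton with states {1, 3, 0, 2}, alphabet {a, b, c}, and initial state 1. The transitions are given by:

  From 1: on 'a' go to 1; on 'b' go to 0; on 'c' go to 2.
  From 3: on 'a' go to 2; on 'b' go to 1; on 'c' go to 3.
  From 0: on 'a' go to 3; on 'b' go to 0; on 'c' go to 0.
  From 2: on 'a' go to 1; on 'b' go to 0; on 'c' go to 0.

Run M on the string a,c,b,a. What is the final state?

start at 1
read 'a': 1 → 1
read 'c': 1 → 2
read 'b': 2 → 0
read 'a': 0 → 3

3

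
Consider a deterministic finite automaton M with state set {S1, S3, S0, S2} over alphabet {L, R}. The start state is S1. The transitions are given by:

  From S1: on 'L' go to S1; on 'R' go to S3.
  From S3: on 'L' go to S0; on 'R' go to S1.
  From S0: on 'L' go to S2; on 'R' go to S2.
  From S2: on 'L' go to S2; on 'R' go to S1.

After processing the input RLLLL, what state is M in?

start at S1
read 'R': S1 → S3
read 'L': S3 → S0
read 'L': S0 → S2
read 'L': S2 → S2
read 'L': S2 → S2

S2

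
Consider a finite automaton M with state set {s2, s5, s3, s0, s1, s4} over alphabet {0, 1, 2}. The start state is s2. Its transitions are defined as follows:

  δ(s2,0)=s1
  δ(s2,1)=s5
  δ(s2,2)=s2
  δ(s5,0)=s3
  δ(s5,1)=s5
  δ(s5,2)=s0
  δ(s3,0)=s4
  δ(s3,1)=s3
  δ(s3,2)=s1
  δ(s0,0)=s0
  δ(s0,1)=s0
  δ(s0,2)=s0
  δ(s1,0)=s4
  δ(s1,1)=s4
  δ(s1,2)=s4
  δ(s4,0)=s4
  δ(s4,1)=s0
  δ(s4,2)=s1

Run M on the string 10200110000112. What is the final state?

s0

Trace: s2 -1-> s5 -0-> s3 -2-> s1 -0-> s4 -0-> s4 -1-> s0 -1-> s0 -0-> s0 -0-> s0 -0-> s0 -0-> s0 -1-> s0 -1-> s0 -2-> s0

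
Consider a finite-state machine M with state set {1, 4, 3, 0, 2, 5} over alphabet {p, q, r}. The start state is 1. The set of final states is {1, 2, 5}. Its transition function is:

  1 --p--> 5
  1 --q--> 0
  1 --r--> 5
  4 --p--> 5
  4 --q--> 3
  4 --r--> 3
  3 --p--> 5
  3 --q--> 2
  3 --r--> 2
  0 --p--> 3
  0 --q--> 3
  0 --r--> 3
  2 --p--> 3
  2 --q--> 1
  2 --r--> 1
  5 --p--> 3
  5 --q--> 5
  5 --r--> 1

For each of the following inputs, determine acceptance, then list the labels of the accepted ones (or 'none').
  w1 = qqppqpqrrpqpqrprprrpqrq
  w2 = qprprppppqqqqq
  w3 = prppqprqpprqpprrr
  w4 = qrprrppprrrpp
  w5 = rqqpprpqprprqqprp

w1: 1 → 0 → 3 → 5 → 3 → 2 → 3 → 2 → 1 → 5 → 3 → 2 → 3 → 2 → 1 → 5 → 1 → 5 → 1 → 5 → 3 → 2 → 1 → 0  → end 0, rejected
w2: 1 → 0 → 3 → 2 → 3 → 2 → 3 → 5 → 3 → 5 → 5 → 5 → 5 → 5 → 5  → end 5, accepted
w3: 1 → 5 → 1 → 5 → 3 → 2 → 3 → 2 → 1 → 5 → 3 → 2 → 1 → 5 → 3 → 2 → 1 → 5  → end 5, accepted
w4: 1 → 0 → 3 → 5 → 1 → 5 → 3 → 5 → 3 → 2 → 1 → 5 → 3 → 5  → end 5, accepted
w5: 1 → 5 → 5 → 5 → 3 → 5 → 1 → 5 → 5 → 3 → 2 → 3 → 2 → 1 → 0 → 3 → 2 → 3  → end 3, rejected

w2, w3, w4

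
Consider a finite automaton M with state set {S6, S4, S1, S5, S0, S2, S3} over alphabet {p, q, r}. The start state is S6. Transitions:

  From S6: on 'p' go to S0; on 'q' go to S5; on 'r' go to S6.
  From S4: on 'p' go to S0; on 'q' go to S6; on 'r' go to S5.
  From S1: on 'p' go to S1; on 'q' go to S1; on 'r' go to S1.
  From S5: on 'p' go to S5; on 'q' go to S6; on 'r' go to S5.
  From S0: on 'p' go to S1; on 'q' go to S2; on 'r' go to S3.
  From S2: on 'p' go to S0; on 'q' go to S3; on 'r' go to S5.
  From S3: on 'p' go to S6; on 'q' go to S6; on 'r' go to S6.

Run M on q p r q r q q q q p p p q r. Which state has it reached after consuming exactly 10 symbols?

Trace: S6 -q-> S5 -p-> S5 -r-> S5 -q-> S6 -r-> S6 -q-> S5 -q-> S6 -q-> S5 -q-> S6 -p-> S0
After 10 symbols: S0.

S0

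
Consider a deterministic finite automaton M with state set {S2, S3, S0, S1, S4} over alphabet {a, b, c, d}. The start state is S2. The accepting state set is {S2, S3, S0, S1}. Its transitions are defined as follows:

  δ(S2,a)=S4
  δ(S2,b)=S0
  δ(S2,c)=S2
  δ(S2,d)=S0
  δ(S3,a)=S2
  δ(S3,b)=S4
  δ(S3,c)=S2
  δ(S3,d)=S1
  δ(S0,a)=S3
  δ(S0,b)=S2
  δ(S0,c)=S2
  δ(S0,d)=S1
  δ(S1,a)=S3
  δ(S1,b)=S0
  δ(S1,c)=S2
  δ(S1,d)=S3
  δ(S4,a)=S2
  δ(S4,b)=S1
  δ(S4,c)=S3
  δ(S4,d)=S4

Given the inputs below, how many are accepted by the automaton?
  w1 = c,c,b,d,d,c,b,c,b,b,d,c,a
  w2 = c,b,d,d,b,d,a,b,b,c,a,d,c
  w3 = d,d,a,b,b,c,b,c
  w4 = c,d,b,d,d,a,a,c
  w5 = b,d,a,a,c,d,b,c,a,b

4

w1: Trace: S2 -c-> S2 -c-> S2 -b-> S0 -d-> S1 -d-> S3 -c-> S2 -b-> S0 -c-> S2 -b-> S0 -b-> S2 -d-> S0 -c-> S2 -a-> S4  → end S4, rejected
w2: Trace: S2 -c-> S2 -b-> S0 -d-> S1 -d-> S3 -b-> S4 -d-> S4 -a-> S2 -b-> S0 -b-> S2 -c-> S2 -a-> S4 -d-> S4 -c-> S3  → end S3, accepted
w3: Trace: S2 -d-> S0 -d-> S1 -a-> S3 -b-> S4 -b-> S1 -c-> S2 -b-> S0 -c-> S2  → end S2, accepted
w4: Trace: S2 -c-> S2 -d-> S0 -b-> S2 -d-> S0 -d-> S1 -a-> S3 -a-> S2 -c-> S2  → end S2, accepted
w5: Trace: S2 -b-> S0 -d-> S1 -a-> S3 -a-> S2 -c-> S2 -d-> S0 -b-> S2 -c-> S2 -a-> S4 -b-> S1  → end S1, accepted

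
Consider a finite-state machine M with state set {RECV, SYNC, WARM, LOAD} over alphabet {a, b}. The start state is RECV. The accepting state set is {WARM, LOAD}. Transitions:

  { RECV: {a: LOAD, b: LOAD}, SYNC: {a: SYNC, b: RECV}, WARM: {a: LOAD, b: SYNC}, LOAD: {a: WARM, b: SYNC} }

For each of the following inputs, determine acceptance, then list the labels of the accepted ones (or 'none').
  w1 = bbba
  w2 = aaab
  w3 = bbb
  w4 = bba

w1

w1: RECV → LOAD → SYNC → RECV → LOAD  → end LOAD, accepted
w2: RECV → LOAD → WARM → LOAD → SYNC  → end SYNC, rejected
w3: RECV → LOAD → SYNC → RECV  → end RECV, rejected
w4: RECV → LOAD → SYNC → SYNC  → end SYNC, rejected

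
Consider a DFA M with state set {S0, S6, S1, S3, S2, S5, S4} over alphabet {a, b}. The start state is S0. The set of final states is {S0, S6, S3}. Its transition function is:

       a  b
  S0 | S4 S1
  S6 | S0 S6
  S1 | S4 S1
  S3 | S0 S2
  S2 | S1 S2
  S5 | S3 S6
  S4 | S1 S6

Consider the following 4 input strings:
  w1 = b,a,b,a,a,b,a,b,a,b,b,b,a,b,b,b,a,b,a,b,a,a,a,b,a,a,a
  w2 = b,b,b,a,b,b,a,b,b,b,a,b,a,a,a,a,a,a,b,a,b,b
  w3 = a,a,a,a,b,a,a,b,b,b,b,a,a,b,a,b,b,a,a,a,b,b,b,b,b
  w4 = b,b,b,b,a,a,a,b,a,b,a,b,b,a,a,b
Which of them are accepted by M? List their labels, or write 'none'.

w1:
  start at S0
  read 'b': S0 → S1
  read 'a': S1 → S4
  read 'b': S4 → S6
  read 'a': S6 → S0
  read 'a': S0 → S4
  read 'b': S4 → S6
  read 'a': S6 → S0
  read 'b': S0 → S1
  read 'a': S1 → S4
  read 'b': S4 → S6
  read 'b': S6 → S6
  read 'b': S6 → S6
  read 'a': S6 → S0
  read 'b': S0 → S1
  read 'b': S1 → S1
  read 'b': S1 → S1
  read 'a': S1 → S4
  read 'b': S4 → S6
  read 'a': S6 → S0
  read 'b': S0 → S1
  read 'a': S1 → S4
  read 'a': S4 → S1
  read 'a': S1 → S4
  read 'b': S4 → S6
  read 'a': S6 → S0
  read 'a': S0 → S4
  read 'a': S4 → S1
  end S1, rejected
w2:
  start at S0
  read 'b': S0 → S1
  read 'b': S1 → S1
  read 'b': S1 → S1
  read 'a': S1 → S4
  read 'b': S4 → S6
  read 'b': S6 → S6
  read 'a': S6 → S0
  read 'b': S0 → S1
  read 'b': S1 → S1
  read 'b': S1 → S1
  read 'a': S1 → S4
  read 'b': S4 → S6
  read 'a': S6 → S0
  read 'a': S0 → S4
  read 'a': S4 → S1
  read 'a': S1 → S4
  read 'a': S4 → S1
  read 'a': S1 → S4
  read 'b': S4 → S6
  read 'a': S6 → S0
  read 'b': S0 → S1
  read 'b': S1 → S1
  end S1, rejected
w3:
  start at S0
  read 'a': S0 → S4
  read 'a': S4 → S1
  read 'a': S1 → S4
  read 'a': S4 → S1
  read 'b': S1 → S1
  read 'a': S1 → S4
  read 'a': S4 → S1
  read 'b': S1 → S1
  read 'b': S1 → S1
  read 'b': S1 → S1
  read 'b': S1 → S1
  read 'a': S1 → S4
  read 'a': S4 → S1
  read 'b': S1 → S1
  read 'a': S1 → S4
  read 'b': S4 → S6
  read 'b': S6 → S6
  read 'a': S6 → S0
  read 'a': S0 → S4
  read 'a': S4 → S1
  read 'b': S1 → S1
  read 'b': S1 → S1
  read 'b': S1 → S1
  read 'b': S1 → S1
  read 'b': S1 → S1
  end S1, rejected
w4:
  start at S0
  read 'b': S0 → S1
  read 'b': S1 → S1
  read 'b': S1 → S1
  read 'b': S1 → S1
  read 'a': S1 → S4
  read 'a': S4 → S1
  read 'a': S1 → S4
  read 'b': S4 → S6
  read 'a': S6 → S0
  read 'b': S0 → S1
  read 'a': S1 → S4
  read 'b': S4 → S6
  read 'b': S6 → S6
  read 'a': S6 → S0
  read 'a': S0 → S4
  read 'b': S4 → S6
  end S6, accepted

w4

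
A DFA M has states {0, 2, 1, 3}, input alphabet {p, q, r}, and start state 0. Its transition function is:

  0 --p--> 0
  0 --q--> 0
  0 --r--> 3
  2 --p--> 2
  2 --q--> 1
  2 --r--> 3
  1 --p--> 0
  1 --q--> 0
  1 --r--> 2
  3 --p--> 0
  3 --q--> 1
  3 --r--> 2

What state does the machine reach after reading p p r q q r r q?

1

Trace: 0 -p-> 0 -p-> 0 -r-> 3 -q-> 1 -q-> 0 -r-> 3 -r-> 2 -q-> 1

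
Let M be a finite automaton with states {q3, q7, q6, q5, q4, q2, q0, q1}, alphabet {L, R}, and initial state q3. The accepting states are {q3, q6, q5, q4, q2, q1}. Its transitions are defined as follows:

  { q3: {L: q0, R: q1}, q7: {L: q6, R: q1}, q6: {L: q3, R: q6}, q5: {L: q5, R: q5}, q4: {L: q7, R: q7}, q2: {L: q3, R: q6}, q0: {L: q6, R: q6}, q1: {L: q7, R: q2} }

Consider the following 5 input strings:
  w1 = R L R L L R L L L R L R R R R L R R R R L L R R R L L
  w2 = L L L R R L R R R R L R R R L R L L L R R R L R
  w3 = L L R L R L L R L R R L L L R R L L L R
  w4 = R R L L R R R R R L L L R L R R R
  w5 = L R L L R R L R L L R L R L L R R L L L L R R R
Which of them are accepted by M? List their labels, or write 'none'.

w1: q3 → q1 → q7 → q1 → q7 → q6 → q6 → q3 → q0 → q6 → q6 → q3 → q1 → q2 → q6 → q6 → q3 → q1 → q2 → q6 → q6 → q3 → q0 → q6 → q6 → q6 → q3 → q0  → end q0, rejected
w2: q3 → q0 → q6 → q3 → q1 → q2 → q3 → q1 → q2 → q6 → q6 → q3 → q1 → q2 → q6 → q3 → q1 → q7 → q6 → q3 → q1 → q2 → q6 → q3 → q1  → end q1, accepted
w3: q3 → q0 → q6 → q6 → q3 → q1 → q7 → q6 → q6 → q3 → q1 → q2 → q3 → q0 → q6 → q6 → q6 → q3 → q0 → q6 → q6  → end q6, accepted
w4: q3 → q1 → q2 → q3 → q0 → q6 → q6 → q6 → q6 → q6 → q3 → q0 → q6 → q6 → q3 → q1 → q2 → q6  → end q6, accepted
w5: q3 → q0 → q6 → q3 → q0 → q6 → q6 → q3 → q1 → q7 → q6 → q6 → q3 → q1 → q7 → q6 → q6 → q6 → q3 → q0 → q6 → q3 → q1 → q2 → q6  → end q6, accepted

w2, w3, w4, w5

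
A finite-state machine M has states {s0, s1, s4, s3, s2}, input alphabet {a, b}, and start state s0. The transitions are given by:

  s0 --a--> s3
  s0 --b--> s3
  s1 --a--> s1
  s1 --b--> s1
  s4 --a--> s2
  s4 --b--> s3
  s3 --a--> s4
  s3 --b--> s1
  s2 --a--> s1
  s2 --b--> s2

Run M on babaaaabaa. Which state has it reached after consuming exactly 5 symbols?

s2

Trace: s0 -b-> s3 -a-> s4 -b-> s3 -a-> s4 -a-> s2
After 5 symbols: s2.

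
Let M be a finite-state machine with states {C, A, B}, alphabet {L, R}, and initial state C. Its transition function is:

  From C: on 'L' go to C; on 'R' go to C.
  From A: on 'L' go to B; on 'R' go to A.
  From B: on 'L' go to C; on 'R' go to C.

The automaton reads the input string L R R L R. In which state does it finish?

Trace: C -L-> C -R-> C -R-> C -L-> C -R-> C

C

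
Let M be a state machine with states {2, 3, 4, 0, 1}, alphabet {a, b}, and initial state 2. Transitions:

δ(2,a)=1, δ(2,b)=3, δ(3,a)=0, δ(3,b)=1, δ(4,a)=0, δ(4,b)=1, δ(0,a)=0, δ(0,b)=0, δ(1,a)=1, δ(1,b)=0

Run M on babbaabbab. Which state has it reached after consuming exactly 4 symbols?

0

Trace: 2 -b-> 3 -a-> 0 -b-> 0 -b-> 0
After 4 symbols: 0.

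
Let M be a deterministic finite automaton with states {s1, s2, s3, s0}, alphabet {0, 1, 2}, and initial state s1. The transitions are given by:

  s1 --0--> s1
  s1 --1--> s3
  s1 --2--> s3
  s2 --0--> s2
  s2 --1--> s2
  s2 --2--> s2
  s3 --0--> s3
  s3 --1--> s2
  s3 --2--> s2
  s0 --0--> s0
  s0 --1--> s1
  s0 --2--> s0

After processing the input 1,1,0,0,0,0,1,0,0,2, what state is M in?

Trace: s1 -1-> s3 -1-> s2 -0-> s2 -0-> s2 -0-> s2 -0-> s2 -1-> s2 -0-> s2 -0-> s2 -2-> s2

s2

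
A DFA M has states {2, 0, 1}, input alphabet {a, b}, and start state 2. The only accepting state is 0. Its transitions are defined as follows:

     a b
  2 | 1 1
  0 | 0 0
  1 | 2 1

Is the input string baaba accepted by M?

No

Trace: 2 -b-> 1 -a-> 2 -a-> 1 -b-> 1 -a-> 2
End state 2 is not accepting.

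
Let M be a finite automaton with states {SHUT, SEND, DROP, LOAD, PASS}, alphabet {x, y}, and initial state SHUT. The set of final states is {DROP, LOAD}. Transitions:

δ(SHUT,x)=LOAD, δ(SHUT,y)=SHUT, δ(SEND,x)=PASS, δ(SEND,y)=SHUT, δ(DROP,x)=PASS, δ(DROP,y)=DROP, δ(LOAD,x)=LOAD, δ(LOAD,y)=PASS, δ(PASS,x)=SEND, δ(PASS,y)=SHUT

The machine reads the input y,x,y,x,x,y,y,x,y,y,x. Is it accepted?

SHUT → SHUT → LOAD → PASS → SEND → PASS → SHUT → SHUT → LOAD → PASS → SHUT → LOAD
End state LOAD is accepting.

Yes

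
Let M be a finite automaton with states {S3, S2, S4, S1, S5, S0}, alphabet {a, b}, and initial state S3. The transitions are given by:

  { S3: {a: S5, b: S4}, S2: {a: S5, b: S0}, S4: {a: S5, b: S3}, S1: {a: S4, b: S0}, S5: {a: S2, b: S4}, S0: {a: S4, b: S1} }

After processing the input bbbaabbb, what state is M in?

S0

start at S3
read 'b': S3 → S4
read 'b': S4 → S3
read 'b': S3 → S4
read 'a': S4 → S5
read 'a': S5 → S2
read 'b': S2 → S0
read 'b': S0 → S1
read 'b': S1 → S0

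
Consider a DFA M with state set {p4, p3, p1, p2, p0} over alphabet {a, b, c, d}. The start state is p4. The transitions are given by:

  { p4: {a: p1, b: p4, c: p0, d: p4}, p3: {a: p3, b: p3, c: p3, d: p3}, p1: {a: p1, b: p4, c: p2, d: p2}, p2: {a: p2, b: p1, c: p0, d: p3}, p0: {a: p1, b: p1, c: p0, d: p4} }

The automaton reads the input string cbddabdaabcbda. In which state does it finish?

p4 → p0 → p1 → p2 → p3 → p3 → p3 → p3 → p3 → p3 → p3 → p3 → p3 → p3 → p3

p3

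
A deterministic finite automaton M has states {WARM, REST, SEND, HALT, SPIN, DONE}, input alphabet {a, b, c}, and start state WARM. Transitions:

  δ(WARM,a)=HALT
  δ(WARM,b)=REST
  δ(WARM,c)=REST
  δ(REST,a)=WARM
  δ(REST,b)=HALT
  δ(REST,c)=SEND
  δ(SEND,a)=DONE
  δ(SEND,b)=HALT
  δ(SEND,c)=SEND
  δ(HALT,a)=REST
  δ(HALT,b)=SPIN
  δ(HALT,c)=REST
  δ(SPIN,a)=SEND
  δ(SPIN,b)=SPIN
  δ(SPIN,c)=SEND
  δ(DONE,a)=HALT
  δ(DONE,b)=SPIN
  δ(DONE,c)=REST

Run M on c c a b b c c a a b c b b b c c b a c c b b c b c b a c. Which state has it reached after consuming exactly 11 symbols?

SEND

WARM → REST → SEND → DONE → SPIN → SPIN → SEND → SEND → DONE → HALT → SPIN → SEND
After 11 symbols: SEND.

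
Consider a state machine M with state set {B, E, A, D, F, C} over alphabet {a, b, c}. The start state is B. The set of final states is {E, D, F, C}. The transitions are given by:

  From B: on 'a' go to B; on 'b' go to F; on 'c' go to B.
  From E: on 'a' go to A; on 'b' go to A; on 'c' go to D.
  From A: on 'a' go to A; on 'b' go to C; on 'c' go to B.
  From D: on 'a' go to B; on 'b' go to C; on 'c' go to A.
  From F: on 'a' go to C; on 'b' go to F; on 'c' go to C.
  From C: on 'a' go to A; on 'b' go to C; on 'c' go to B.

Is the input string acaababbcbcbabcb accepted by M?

B → B → B → B → B → F → C → C → C → B → F → C → C → A → C → B → F
End state F is accepting.

Yes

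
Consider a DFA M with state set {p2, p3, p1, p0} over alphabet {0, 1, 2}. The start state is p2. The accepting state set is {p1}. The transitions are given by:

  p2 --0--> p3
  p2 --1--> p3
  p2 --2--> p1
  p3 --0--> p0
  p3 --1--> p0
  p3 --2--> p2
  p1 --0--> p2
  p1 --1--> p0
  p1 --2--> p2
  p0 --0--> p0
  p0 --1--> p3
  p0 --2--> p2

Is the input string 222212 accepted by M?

p2 → p1 → p2 → p1 → p2 → p3 → p2
End state p2 is not accepting.

No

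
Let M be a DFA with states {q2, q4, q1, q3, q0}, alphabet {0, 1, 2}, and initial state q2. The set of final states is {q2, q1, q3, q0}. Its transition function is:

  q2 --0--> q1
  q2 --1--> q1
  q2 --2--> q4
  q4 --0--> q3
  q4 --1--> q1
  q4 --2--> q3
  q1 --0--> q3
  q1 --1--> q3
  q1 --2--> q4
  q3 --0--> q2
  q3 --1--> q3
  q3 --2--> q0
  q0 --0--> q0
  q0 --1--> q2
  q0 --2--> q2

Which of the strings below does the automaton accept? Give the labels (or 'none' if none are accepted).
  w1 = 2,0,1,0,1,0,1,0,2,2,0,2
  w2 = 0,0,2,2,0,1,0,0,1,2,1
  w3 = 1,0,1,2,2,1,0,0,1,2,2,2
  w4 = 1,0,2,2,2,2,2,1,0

w2, w3, w4

w1:
  start at q2
  read '2': q2 → q4
  read '0': q4 → q3
  read '1': q3 → q3
  read '0': q3 → q2
  read '1': q2 → q1
  read '0': q1 → q3
  read '1': q3 → q3
  read '0': q3 → q2
  read '2': q2 → q4
  read '2': q4 → q3
  read '0': q3 → q2
  read '2': q2 → q4
  end q4, rejected
w2:
  start at q2
  read '0': q2 → q1
  read '0': q1 → q3
  read '2': q3 → q0
  read '2': q0 → q2
  read '0': q2 → q1
  read '1': q1 → q3
  read '0': q3 → q2
  read '0': q2 → q1
  read '1': q1 → q3
  read '2': q3 → q0
  read '1': q0 → q2
  end q2, accepted
w3:
  start at q2
  read '1': q2 → q1
  read '0': q1 → q3
  read '1': q3 → q3
  read '2': q3 → q0
  read '2': q0 → q2
  read '1': q2 → q1
  read '0': q1 → q3
  read '0': q3 → q2
  read '1': q2 → q1
  read '2': q1 → q4
  read '2': q4 → q3
  read '2': q3 → q0
  end q0, accepted
w4:
  start at q2
  read '1': q2 → q1
  read '0': q1 → q3
  read '2': q3 → q0
  read '2': q0 → q2
  read '2': q2 → q4
  read '2': q4 → q3
  read '2': q3 → q0
  read '1': q0 → q2
  read '0': q2 → q1
  end q1, accepted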